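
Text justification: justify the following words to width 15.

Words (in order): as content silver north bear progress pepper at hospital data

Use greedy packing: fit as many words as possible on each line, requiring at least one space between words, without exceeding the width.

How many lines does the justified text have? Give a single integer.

Answer: 5

Derivation:
Line 1: ['as', 'content'] (min_width=10, slack=5)
Line 2: ['silver', 'north'] (min_width=12, slack=3)
Line 3: ['bear', 'progress'] (min_width=13, slack=2)
Line 4: ['pepper', 'at'] (min_width=9, slack=6)
Line 5: ['hospital', 'data'] (min_width=13, slack=2)
Total lines: 5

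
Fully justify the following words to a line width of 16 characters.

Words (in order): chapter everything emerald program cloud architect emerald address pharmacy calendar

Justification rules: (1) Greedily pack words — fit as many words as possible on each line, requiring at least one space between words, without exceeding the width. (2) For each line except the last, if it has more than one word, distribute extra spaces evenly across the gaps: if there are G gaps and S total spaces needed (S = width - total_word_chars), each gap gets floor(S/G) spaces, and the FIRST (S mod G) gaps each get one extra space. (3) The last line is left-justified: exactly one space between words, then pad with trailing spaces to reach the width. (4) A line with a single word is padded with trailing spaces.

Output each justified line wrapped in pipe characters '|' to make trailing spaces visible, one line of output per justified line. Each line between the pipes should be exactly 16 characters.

Answer: |chapter         |
|everything      |
|emerald  program|
|cloud  architect|
|emerald  address|
|pharmacy        |
|calendar        |

Derivation:
Line 1: ['chapter'] (min_width=7, slack=9)
Line 2: ['everything'] (min_width=10, slack=6)
Line 3: ['emerald', 'program'] (min_width=15, slack=1)
Line 4: ['cloud', 'architect'] (min_width=15, slack=1)
Line 5: ['emerald', 'address'] (min_width=15, slack=1)
Line 6: ['pharmacy'] (min_width=8, slack=8)
Line 7: ['calendar'] (min_width=8, slack=8)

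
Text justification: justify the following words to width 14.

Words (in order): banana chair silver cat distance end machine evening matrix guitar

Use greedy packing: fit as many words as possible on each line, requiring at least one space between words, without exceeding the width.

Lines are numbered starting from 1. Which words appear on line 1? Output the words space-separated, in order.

Answer: banana chair

Derivation:
Line 1: ['banana', 'chair'] (min_width=12, slack=2)
Line 2: ['silver', 'cat'] (min_width=10, slack=4)
Line 3: ['distance', 'end'] (min_width=12, slack=2)
Line 4: ['machine'] (min_width=7, slack=7)
Line 5: ['evening', 'matrix'] (min_width=14, slack=0)
Line 6: ['guitar'] (min_width=6, slack=8)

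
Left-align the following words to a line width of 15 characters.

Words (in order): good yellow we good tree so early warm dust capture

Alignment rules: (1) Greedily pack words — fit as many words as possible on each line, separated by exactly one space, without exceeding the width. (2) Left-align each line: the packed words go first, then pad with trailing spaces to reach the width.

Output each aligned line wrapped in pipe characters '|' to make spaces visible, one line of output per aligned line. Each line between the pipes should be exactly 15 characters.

Line 1: ['good', 'yellow', 'we'] (min_width=14, slack=1)
Line 2: ['good', 'tree', 'so'] (min_width=12, slack=3)
Line 3: ['early', 'warm', 'dust'] (min_width=15, slack=0)
Line 4: ['capture'] (min_width=7, slack=8)

Answer: |good yellow we |
|good tree so   |
|early warm dust|
|capture        |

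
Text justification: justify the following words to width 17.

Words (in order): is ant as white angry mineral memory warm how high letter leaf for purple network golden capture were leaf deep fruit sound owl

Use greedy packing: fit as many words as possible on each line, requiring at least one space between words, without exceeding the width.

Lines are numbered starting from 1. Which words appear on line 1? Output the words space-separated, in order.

Answer: is ant as white

Derivation:
Line 1: ['is', 'ant', 'as', 'white'] (min_width=15, slack=2)
Line 2: ['angry', 'mineral'] (min_width=13, slack=4)
Line 3: ['memory', 'warm', 'how'] (min_width=15, slack=2)
Line 4: ['high', 'letter', 'leaf'] (min_width=16, slack=1)
Line 5: ['for', 'purple'] (min_width=10, slack=7)
Line 6: ['network', 'golden'] (min_width=14, slack=3)
Line 7: ['capture', 'were', 'leaf'] (min_width=17, slack=0)
Line 8: ['deep', 'fruit', 'sound'] (min_width=16, slack=1)
Line 9: ['owl'] (min_width=3, slack=14)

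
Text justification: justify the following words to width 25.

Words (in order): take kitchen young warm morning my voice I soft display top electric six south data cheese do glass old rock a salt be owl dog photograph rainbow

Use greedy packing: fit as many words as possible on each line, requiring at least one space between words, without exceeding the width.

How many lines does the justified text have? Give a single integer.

Answer: 7

Derivation:
Line 1: ['take', 'kitchen', 'young', 'warm'] (min_width=23, slack=2)
Line 2: ['morning', 'my', 'voice', 'I', 'soft'] (min_width=23, slack=2)
Line 3: ['display', 'top', 'electric', 'six'] (min_width=24, slack=1)
Line 4: ['south', 'data', 'cheese', 'do'] (min_width=20, slack=5)
Line 5: ['glass', 'old', 'rock', 'a', 'salt', 'be'] (min_width=24, slack=1)
Line 6: ['owl', 'dog', 'photograph'] (min_width=18, slack=7)
Line 7: ['rainbow'] (min_width=7, slack=18)
Total lines: 7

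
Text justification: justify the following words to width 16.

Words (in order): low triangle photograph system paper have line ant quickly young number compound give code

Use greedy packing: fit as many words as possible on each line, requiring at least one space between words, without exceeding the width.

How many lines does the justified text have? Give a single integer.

Answer: 7

Derivation:
Line 1: ['low', 'triangle'] (min_width=12, slack=4)
Line 2: ['photograph'] (min_width=10, slack=6)
Line 3: ['system', 'paper'] (min_width=12, slack=4)
Line 4: ['have', 'line', 'ant'] (min_width=13, slack=3)
Line 5: ['quickly', 'young'] (min_width=13, slack=3)
Line 6: ['number', 'compound'] (min_width=15, slack=1)
Line 7: ['give', 'code'] (min_width=9, slack=7)
Total lines: 7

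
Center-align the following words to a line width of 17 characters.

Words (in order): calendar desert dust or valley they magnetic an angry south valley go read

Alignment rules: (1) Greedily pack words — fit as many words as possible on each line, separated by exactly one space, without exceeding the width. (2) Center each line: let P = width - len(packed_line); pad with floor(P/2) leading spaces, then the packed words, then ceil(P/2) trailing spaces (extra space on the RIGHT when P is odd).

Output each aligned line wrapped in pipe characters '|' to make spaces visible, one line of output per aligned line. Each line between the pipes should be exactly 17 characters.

Line 1: ['calendar', 'desert'] (min_width=15, slack=2)
Line 2: ['dust', 'or', 'valley'] (min_width=14, slack=3)
Line 3: ['they', 'magnetic', 'an'] (min_width=16, slack=1)
Line 4: ['angry', 'south'] (min_width=11, slack=6)
Line 5: ['valley', 'go', 'read'] (min_width=14, slack=3)

Answer: | calendar desert |
| dust or valley  |
|they magnetic an |
|   angry south   |
| valley go read  |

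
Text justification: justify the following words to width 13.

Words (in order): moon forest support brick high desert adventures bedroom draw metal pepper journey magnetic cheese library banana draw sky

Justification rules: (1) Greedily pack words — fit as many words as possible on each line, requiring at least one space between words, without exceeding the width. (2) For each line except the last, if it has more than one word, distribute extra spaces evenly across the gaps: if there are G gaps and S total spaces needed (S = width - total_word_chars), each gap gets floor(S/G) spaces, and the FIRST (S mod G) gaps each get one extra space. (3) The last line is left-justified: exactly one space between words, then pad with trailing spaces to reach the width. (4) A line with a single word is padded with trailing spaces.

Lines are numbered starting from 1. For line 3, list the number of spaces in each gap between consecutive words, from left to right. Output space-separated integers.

Line 1: ['moon', 'forest'] (min_width=11, slack=2)
Line 2: ['support', 'brick'] (min_width=13, slack=0)
Line 3: ['high', 'desert'] (min_width=11, slack=2)
Line 4: ['adventures'] (min_width=10, slack=3)
Line 5: ['bedroom', 'draw'] (min_width=12, slack=1)
Line 6: ['metal', 'pepper'] (min_width=12, slack=1)
Line 7: ['journey'] (min_width=7, slack=6)
Line 8: ['magnetic'] (min_width=8, slack=5)
Line 9: ['cheese'] (min_width=6, slack=7)
Line 10: ['library'] (min_width=7, slack=6)
Line 11: ['banana', 'draw'] (min_width=11, slack=2)
Line 12: ['sky'] (min_width=3, slack=10)

Answer: 3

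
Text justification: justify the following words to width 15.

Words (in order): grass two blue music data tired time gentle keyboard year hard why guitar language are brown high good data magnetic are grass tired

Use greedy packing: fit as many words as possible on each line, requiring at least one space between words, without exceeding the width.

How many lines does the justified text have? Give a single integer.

Answer: 10

Derivation:
Line 1: ['grass', 'two', 'blue'] (min_width=14, slack=1)
Line 2: ['music', 'data'] (min_width=10, slack=5)
Line 3: ['tired', 'time'] (min_width=10, slack=5)
Line 4: ['gentle', 'keyboard'] (min_width=15, slack=0)
Line 5: ['year', 'hard', 'why'] (min_width=13, slack=2)
Line 6: ['guitar', 'language'] (min_width=15, slack=0)
Line 7: ['are', 'brown', 'high'] (min_width=14, slack=1)
Line 8: ['good', 'data'] (min_width=9, slack=6)
Line 9: ['magnetic', 'are'] (min_width=12, slack=3)
Line 10: ['grass', 'tired'] (min_width=11, slack=4)
Total lines: 10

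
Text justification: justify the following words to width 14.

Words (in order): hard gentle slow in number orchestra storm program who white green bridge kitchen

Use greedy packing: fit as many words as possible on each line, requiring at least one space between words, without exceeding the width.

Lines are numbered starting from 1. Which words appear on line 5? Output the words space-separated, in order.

Line 1: ['hard', 'gentle'] (min_width=11, slack=3)
Line 2: ['slow', 'in', 'number'] (min_width=14, slack=0)
Line 3: ['orchestra'] (min_width=9, slack=5)
Line 4: ['storm', 'program'] (min_width=13, slack=1)
Line 5: ['who', 'white'] (min_width=9, slack=5)
Line 6: ['green', 'bridge'] (min_width=12, slack=2)
Line 7: ['kitchen'] (min_width=7, slack=7)

Answer: who white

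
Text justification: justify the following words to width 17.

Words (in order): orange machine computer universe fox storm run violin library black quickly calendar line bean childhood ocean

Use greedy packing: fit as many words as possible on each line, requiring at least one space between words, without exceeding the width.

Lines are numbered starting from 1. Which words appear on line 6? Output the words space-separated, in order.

Answer: calendar line

Derivation:
Line 1: ['orange', 'machine'] (min_width=14, slack=3)
Line 2: ['computer', 'universe'] (min_width=17, slack=0)
Line 3: ['fox', 'storm', 'run'] (min_width=13, slack=4)
Line 4: ['violin', 'library'] (min_width=14, slack=3)
Line 5: ['black', 'quickly'] (min_width=13, slack=4)
Line 6: ['calendar', 'line'] (min_width=13, slack=4)
Line 7: ['bean', 'childhood'] (min_width=14, slack=3)
Line 8: ['ocean'] (min_width=5, slack=12)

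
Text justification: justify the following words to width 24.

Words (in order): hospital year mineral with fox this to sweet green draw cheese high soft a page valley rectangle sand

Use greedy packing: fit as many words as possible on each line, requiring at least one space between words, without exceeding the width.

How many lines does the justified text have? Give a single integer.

Answer: 5

Derivation:
Line 1: ['hospital', 'year', 'mineral'] (min_width=21, slack=3)
Line 2: ['with', 'fox', 'this', 'to', 'sweet'] (min_width=22, slack=2)
Line 3: ['green', 'draw', 'cheese', 'high'] (min_width=22, slack=2)
Line 4: ['soft', 'a', 'page', 'valley'] (min_width=18, slack=6)
Line 5: ['rectangle', 'sand'] (min_width=14, slack=10)
Total lines: 5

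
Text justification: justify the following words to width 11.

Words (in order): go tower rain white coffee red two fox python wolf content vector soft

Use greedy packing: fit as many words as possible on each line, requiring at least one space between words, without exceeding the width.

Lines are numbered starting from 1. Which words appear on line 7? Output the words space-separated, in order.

Answer: vector soft

Derivation:
Line 1: ['go', 'tower'] (min_width=8, slack=3)
Line 2: ['rain', 'white'] (min_width=10, slack=1)
Line 3: ['coffee', 'red'] (min_width=10, slack=1)
Line 4: ['two', 'fox'] (min_width=7, slack=4)
Line 5: ['python', 'wolf'] (min_width=11, slack=0)
Line 6: ['content'] (min_width=7, slack=4)
Line 7: ['vector', 'soft'] (min_width=11, slack=0)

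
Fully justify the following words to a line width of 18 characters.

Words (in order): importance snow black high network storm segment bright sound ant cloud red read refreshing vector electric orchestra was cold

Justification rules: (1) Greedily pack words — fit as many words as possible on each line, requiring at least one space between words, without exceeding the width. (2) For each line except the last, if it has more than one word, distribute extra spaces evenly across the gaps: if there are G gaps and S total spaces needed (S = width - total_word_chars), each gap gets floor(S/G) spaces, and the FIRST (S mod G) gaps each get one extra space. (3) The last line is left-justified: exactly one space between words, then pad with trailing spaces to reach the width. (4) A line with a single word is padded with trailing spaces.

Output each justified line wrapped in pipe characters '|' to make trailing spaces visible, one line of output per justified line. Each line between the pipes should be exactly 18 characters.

Line 1: ['importance', 'snow'] (min_width=15, slack=3)
Line 2: ['black', 'high', 'network'] (min_width=18, slack=0)
Line 3: ['storm', 'segment'] (min_width=13, slack=5)
Line 4: ['bright', 'sound', 'ant'] (min_width=16, slack=2)
Line 5: ['cloud', 'red', 'read'] (min_width=14, slack=4)
Line 6: ['refreshing', 'vector'] (min_width=17, slack=1)
Line 7: ['electric', 'orchestra'] (min_width=18, slack=0)
Line 8: ['was', 'cold'] (min_width=8, slack=10)

Answer: |importance    snow|
|black high network|
|storm      segment|
|bright  sound  ant|
|cloud   red   read|
|refreshing  vector|
|electric orchestra|
|was cold          |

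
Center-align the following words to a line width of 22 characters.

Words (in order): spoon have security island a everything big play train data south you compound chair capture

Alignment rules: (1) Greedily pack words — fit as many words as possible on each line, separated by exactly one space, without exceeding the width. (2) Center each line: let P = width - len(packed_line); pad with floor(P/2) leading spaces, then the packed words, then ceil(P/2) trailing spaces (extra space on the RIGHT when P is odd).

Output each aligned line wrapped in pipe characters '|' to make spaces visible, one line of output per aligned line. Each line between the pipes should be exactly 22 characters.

Line 1: ['spoon', 'have', 'security'] (min_width=19, slack=3)
Line 2: ['island', 'a', 'everything'] (min_width=19, slack=3)
Line 3: ['big', 'play', 'train', 'data'] (min_width=19, slack=3)
Line 4: ['south', 'you', 'compound'] (min_width=18, slack=4)
Line 5: ['chair', 'capture'] (min_width=13, slack=9)

Answer: | spoon have security  |
| island a everything  |
| big play train data  |
|  south you compound  |
|    chair capture     |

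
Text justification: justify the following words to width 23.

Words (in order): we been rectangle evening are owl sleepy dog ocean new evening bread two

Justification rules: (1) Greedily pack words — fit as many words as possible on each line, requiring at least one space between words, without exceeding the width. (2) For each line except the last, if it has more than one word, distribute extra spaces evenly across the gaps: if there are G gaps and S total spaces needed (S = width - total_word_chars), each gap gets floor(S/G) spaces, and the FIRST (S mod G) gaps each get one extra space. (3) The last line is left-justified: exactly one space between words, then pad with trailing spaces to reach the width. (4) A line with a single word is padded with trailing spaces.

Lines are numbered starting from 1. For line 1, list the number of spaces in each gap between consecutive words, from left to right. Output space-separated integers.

Line 1: ['we', 'been', 'rectangle'] (min_width=17, slack=6)
Line 2: ['evening', 'are', 'owl', 'sleepy'] (min_width=22, slack=1)
Line 3: ['dog', 'ocean', 'new', 'evening'] (min_width=21, slack=2)
Line 4: ['bread', 'two'] (min_width=9, slack=14)

Answer: 4 4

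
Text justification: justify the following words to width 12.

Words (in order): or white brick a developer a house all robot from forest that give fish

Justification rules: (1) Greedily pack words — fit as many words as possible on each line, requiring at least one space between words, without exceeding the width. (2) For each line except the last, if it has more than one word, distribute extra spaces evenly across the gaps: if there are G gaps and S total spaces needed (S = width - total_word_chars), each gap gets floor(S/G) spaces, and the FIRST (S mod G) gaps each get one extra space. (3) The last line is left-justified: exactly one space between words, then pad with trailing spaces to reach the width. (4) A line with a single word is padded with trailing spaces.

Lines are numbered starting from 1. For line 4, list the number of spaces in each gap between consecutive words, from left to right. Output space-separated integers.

Line 1: ['or', 'white'] (min_width=8, slack=4)
Line 2: ['brick', 'a'] (min_width=7, slack=5)
Line 3: ['developer', 'a'] (min_width=11, slack=1)
Line 4: ['house', 'all'] (min_width=9, slack=3)
Line 5: ['robot', 'from'] (min_width=10, slack=2)
Line 6: ['forest', 'that'] (min_width=11, slack=1)
Line 7: ['give', 'fish'] (min_width=9, slack=3)

Answer: 4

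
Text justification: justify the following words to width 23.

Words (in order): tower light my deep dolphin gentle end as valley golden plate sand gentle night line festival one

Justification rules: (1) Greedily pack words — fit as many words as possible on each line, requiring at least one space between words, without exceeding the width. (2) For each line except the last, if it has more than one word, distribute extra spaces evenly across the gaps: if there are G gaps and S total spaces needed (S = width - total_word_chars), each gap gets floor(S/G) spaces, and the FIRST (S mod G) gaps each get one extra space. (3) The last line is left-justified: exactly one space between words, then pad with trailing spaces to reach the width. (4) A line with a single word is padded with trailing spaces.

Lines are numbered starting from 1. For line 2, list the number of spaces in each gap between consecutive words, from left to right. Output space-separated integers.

Answer: 2 2 1

Derivation:
Line 1: ['tower', 'light', 'my', 'deep'] (min_width=19, slack=4)
Line 2: ['dolphin', 'gentle', 'end', 'as'] (min_width=21, slack=2)
Line 3: ['valley', 'golden', 'plate'] (min_width=19, slack=4)
Line 4: ['sand', 'gentle', 'night', 'line'] (min_width=22, slack=1)
Line 5: ['festival', 'one'] (min_width=12, slack=11)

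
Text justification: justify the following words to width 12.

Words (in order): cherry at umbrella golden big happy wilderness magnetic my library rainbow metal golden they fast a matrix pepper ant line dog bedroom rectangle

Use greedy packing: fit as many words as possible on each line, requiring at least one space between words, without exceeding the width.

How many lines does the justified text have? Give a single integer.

Answer: 15

Derivation:
Line 1: ['cherry', 'at'] (min_width=9, slack=3)
Line 2: ['umbrella'] (min_width=8, slack=4)
Line 3: ['golden', 'big'] (min_width=10, slack=2)
Line 4: ['happy'] (min_width=5, slack=7)
Line 5: ['wilderness'] (min_width=10, slack=2)
Line 6: ['magnetic', 'my'] (min_width=11, slack=1)
Line 7: ['library'] (min_width=7, slack=5)
Line 8: ['rainbow'] (min_width=7, slack=5)
Line 9: ['metal', 'golden'] (min_width=12, slack=0)
Line 10: ['they', 'fast', 'a'] (min_width=11, slack=1)
Line 11: ['matrix'] (min_width=6, slack=6)
Line 12: ['pepper', 'ant'] (min_width=10, slack=2)
Line 13: ['line', 'dog'] (min_width=8, slack=4)
Line 14: ['bedroom'] (min_width=7, slack=5)
Line 15: ['rectangle'] (min_width=9, slack=3)
Total lines: 15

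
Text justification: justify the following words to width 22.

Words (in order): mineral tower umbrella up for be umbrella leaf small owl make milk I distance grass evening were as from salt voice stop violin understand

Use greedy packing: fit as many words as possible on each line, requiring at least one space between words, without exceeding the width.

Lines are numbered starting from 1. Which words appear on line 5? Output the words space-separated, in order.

Answer: evening were as from

Derivation:
Line 1: ['mineral', 'tower', 'umbrella'] (min_width=22, slack=0)
Line 2: ['up', 'for', 'be', 'umbrella'] (min_width=18, slack=4)
Line 3: ['leaf', 'small', 'owl', 'make'] (min_width=19, slack=3)
Line 4: ['milk', 'I', 'distance', 'grass'] (min_width=21, slack=1)
Line 5: ['evening', 'were', 'as', 'from'] (min_width=20, slack=2)
Line 6: ['salt', 'voice', 'stop', 'violin'] (min_width=22, slack=0)
Line 7: ['understand'] (min_width=10, slack=12)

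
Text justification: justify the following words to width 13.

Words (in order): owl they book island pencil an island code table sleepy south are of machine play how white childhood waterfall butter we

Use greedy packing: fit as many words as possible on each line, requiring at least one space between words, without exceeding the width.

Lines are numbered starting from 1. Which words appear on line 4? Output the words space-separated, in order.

Answer: code table

Derivation:
Line 1: ['owl', 'they', 'book'] (min_width=13, slack=0)
Line 2: ['island', 'pencil'] (min_width=13, slack=0)
Line 3: ['an', 'island'] (min_width=9, slack=4)
Line 4: ['code', 'table'] (min_width=10, slack=3)
Line 5: ['sleepy', 'south'] (min_width=12, slack=1)
Line 6: ['are', 'of'] (min_width=6, slack=7)
Line 7: ['machine', 'play'] (min_width=12, slack=1)
Line 8: ['how', 'white'] (min_width=9, slack=4)
Line 9: ['childhood'] (min_width=9, slack=4)
Line 10: ['waterfall'] (min_width=9, slack=4)
Line 11: ['butter', 'we'] (min_width=9, slack=4)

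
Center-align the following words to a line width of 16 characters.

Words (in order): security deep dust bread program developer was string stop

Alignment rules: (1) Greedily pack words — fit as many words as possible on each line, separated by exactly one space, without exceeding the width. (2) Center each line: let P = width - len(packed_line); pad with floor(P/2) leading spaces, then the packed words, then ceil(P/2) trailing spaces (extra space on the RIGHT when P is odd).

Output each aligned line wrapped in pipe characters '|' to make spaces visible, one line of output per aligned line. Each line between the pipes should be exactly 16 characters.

Line 1: ['security', 'deep'] (min_width=13, slack=3)
Line 2: ['dust', 'bread'] (min_width=10, slack=6)
Line 3: ['program'] (min_width=7, slack=9)
Line 4: ['developer', 'was'] (min_width=13, slack=3)
Line 5: ['string', 'stop'] (min_width=11, slack=5)

Answer: | security deep  |
|   dust bread   |
|    program     |
| developer was  |
|  string stop   |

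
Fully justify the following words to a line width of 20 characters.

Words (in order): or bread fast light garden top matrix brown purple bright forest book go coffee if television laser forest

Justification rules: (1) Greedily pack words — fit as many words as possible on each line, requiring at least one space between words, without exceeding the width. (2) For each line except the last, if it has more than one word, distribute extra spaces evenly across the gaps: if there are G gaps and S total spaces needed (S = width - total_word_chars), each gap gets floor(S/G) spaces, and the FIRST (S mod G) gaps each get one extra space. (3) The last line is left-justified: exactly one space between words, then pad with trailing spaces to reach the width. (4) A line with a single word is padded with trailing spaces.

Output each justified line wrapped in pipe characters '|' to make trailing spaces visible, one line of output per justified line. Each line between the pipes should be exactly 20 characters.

Line 1: ['or', 'bread', 'fast', 'light'] (min_width=19, slack=1)
Line 2: ['garden', 'top', 'matrix'] (min_width=17, slack=3)
Line 3: ['brown', 'purple', 'bright'] (min_width=19, slack=1)
Line 4: ['forest', 'book', 'go'] (min_width=14, slack=6)
Line 5: ['coffee', 'if', 'television'] (min_width=20, slack=0)
Line 6: ['laser', 'forest'] (min_width=12, slack=8)

Answer: |or  bread fast light|
|garden   top  matrix|
|brown  purple bright|
|forest    book    go|
|coffee if television|
|laser forest        |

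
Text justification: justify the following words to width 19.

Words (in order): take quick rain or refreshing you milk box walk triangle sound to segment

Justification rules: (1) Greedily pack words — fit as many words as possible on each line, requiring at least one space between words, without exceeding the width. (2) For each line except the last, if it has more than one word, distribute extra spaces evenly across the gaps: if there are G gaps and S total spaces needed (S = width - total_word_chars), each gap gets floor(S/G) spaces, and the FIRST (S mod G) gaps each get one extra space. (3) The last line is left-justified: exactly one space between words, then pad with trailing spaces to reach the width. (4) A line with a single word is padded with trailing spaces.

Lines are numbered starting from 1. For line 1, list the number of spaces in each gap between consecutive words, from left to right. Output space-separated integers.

Answer: 2 1 1

Derivation:
Line 1: ['take', 'quick', 'rain', 'or'] (min_width=18, slack=1)
Line 2: ['refreshing', 'you', 'milk'] (min_width=19, slack=0)
Line 3: ['box', 'walk', 'triangle'] (min_width=17, slack=2)
Line 4: ['sound', 'to', 'segment'] (min_width=16, slack=3)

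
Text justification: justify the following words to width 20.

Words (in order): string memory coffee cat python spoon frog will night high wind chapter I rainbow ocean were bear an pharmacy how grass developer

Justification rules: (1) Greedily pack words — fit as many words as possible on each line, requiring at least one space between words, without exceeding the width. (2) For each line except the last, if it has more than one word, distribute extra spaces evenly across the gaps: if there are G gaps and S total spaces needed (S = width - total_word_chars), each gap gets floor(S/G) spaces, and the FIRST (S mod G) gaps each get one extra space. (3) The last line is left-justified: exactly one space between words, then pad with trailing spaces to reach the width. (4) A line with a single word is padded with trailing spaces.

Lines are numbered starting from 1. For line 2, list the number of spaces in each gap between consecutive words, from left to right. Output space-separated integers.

Answer: 3 3

Derivation:
Line 1: ['string', 'memory', 'coffee'] (min_width=20, slack=0)
Line 2: ['cat', 'python', 'spoon'] (min_width=16, slack=4)
Line 3: ['frog', 'will', 'night', 'high'] (min_width=20, slack=0)
Line 4: ['wind', 'chapter', 'I'] (min_width=14, slack=6)
Line 5: ['rainbow', 'ocean', 'were'] (min_width=18, slack=2)
Line 6: ['bear', 'an', 'pharmacy', 'how'] (min_width=20, slack=0)
Line 7: ['grass', 'developer'] (min_width=15, slack=5)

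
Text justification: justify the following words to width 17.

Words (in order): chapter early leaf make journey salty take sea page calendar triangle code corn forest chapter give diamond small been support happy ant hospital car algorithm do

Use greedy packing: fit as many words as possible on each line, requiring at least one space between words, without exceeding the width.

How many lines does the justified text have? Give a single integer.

Answer: 12

Derivation:
Line 1: ['chapter', 'early'] (min_width=13, slack=4)
Line 2: ['leaf', 'make', 'journey'] (min_width=17, slack=0)
Line 3: ['salty', 'take', 'sea'] (min_width=14, slack=3)
Line 4: ['page', 'calendar'] (min_width=13, slack=4)
Line 5: ['triangle', 'code'] (min_width=13, slack=4)
Line 6: ['corn', 'forest'] (min_width=11, slack=6)
Line 7: ['chapter', 'give'] (min_width=12, slack=5)
Line 8: ['diamond', 'small'] (min_width=13, slack=4)
Line 9: ['been', 'support'] (min_width=12, slack=5)
Line 10: ['happy', 'ant'] (min_width=9, slack=8)
Line 11: ['hospital', 'car'] (min_width=12, slack=5)
Line 12: ['algorithm', 'do'] (min_width=12, slack=5)
Total lines: 12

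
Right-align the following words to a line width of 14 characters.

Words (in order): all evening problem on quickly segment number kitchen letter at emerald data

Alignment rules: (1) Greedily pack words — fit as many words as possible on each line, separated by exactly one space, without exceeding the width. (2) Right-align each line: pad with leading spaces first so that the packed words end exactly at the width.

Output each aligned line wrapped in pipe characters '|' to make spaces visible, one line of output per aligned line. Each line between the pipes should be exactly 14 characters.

Answer: |   all evening|
|    problem on|
|       quickly|
|segment number|
|kitchen letter|
|    at emerald|
|          data|

Derivation:
Line 1: ['all', 'evening'] (min_width=11, slack=3)
Line 2: ['problem', 'on'] (min_width=10, slack=4)
Line 3: ['quickly'] (min_width=7, slack=7)
Line 4: ['segment', 'number'] (min_width=14, slack=0)
Line 5: ['kitchen', 'letter'] (min_width=14, slack=0)
Line 6: ['at', 'emerald'] (min_width=10, slack=4)
Line 7: ['data'] (min_width=4, slack=10)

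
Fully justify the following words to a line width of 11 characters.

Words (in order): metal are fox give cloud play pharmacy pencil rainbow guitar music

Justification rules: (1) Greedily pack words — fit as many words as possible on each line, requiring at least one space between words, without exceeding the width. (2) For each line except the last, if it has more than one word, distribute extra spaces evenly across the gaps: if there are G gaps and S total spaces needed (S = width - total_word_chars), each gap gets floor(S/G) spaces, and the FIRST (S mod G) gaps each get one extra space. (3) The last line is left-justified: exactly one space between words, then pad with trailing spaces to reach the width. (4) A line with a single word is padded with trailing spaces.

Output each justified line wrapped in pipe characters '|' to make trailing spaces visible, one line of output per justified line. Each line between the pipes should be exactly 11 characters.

Answer: |metal   are|
|fox    give|
|cloud  play|
|pharmacy   |
|pencil     |
|rainbow    |
|guitar     |
|music      |

Derivation:
Line 1: ['metal', 'are'] (min_width=9, slack=2)
Line 2: ['fox', 'give'] (min_width=8, slack=3)
Line 3: ['cloud', 'play'] (min_width=10, slack=1)
Line 4: ['pharmacy'] (min_width=8, slack=3)
Line 5: ['pencil'] (min_width=6, slack=5)
Line 6: ['rainbow'] (min_width=7, slack=4)
Line 7: ['guitar'] (min_width=6, slack=5)
Line 8: ['music'] (min_width=5, slack=6)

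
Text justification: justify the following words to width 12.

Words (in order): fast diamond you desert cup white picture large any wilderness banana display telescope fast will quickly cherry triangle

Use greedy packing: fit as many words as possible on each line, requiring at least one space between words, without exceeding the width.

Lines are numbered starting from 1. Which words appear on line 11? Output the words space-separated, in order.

Line 1: ['fast', 'diamond'] (min_width=12, slack=0)
Line 2: ['you', 'desert'] (min_width=10, slack=2)
Line 3: ['cup', 'white'] (min_width=9, slack=3)
Line 4: ['picture'] (min_width=7, slack=5)
Line 5: ['large', 'any'] (min_width=9, slack=3)
Line 6: ['wilderness'] (min_width=10, slack=2)
Line 7: ['banana'] (min_width=6, slack=6)
Line 8: ['display'] (min_width=7, slack=5)
Line 9: ['telescope'] (min_width=9, slack=3)
Line 10: ['fast', 'will'] (min_width=9, slack=3)
Line 11: ['quickly'] (min_width=7, slack=5)
Line 12: ['cherry'] (min_width=6, slack=6)
Line 13: ['triangle'] (min_width=8, slack=4)

Answer: quickly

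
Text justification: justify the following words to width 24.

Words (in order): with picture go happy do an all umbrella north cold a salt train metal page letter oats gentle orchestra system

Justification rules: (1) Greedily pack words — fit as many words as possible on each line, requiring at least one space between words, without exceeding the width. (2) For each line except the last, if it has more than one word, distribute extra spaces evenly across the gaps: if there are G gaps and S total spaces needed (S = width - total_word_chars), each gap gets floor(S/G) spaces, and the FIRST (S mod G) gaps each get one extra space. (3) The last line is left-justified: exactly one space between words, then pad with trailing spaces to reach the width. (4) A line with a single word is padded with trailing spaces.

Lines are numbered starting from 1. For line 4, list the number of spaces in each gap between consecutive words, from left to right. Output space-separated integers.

Line 1: ['with', 'picture', 'go', 'happy', 'do'] (min_width=24, slack=0)
Line 2: ['an', 'all', 'umbrella', 'north'] (min_width=21, slack=3)
Line 3: ['cold', 'a', 'salt', 'train', 'metal'] (min_width=23, slack=1)
Line 4: ['page', 'letter', 'oats', 'gentle'] (min_width=23, slack=1)
Line 5: ['orchestra', 'system'] (min_width=16, slack=8)

Answer: 2 1 1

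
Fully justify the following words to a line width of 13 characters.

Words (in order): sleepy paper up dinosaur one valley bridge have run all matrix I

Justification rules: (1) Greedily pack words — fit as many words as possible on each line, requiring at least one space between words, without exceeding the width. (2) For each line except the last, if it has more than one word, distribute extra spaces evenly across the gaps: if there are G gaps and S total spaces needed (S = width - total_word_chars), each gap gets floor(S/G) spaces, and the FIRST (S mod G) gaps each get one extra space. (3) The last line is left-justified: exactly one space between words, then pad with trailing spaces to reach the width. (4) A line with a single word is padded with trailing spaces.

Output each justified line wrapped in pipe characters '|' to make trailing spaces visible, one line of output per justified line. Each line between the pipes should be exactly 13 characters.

Answer: |sleepy  paper|
|up   dinosaur|
|one    valley|
|bridge   have|
|run       all|
|matrix I     |

Derivation:
Line 1: ['sleepy', 'paper'] (min_width=12, slack=1)
Line 2: ['up', 'dinosaur'] (min_width=11, slack=2)
Line 3: ['one', 'valley'] (min_width=10, slack=3)
Line 4: ['bridge', 'have'] (min_width=11, slack=2)
Line 5: ['run', 'all'] (min_width=7, slack=6)
Line 6: ['matrix', 'I'] (min_width=8, slack=5)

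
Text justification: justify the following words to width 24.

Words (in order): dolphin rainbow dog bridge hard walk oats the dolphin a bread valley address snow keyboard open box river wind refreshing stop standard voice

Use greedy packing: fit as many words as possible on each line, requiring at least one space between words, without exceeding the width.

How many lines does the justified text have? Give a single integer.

Line 1: ['dolphin', 'rainbow', 'dog'] (min_width=19, slack=5)
Line 2: ['bridge', 'hard', 'walk', 'oats'] (min_width=21, slack=3)
Line 3: ['the', 'dolphin', 'a', 'bread'] (min_width=19, slack=5)
Line 4: ['valley', 'address', 'snow'] (min_width=19, slack=5)
Line 5: ['keyboard', 'open', 'box', 'river'] (min_width=23, slack=1)
Line 6: ['wind', 'refreshing', 'stop'] (min_width=20, slack=4)
Line 7: ['standard', 'voice'] (min_width=14, slack=10)
Total lines: 7

Answer: 7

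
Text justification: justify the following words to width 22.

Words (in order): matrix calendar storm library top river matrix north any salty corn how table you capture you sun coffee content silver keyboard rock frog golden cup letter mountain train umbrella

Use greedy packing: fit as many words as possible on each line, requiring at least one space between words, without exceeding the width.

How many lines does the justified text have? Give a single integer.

Answer: 10

Derivation:
Line 1: ['matrix', 'calendar', 'storm'] (min_width=21, slack=1)
Line 2: ['library', 'top', 'river'] (min_width=17, slack=5)
Line 3: ['matrix', 'north', 'any', 'salty'] (min_width=22, slack=0)
Line 4: ['corn', 'how', 'table', 'you'] (min_width=18, slack=4)
Line 5: ['capture', 'you', 'sun', 'coffee'] (min_width=22, slack=0)
Line 6: ['content', 'silver'] (min_width=14, slack=8)
Line 7: ['keyboard', 'rock', 'frog'] (min_width=18, slack=4)
Line 8: ['golden', 'cup', 'letter'] (min_width=17, slack=5)
Line 9: ['mountain', 'train'] (min_width=14, slack=8)
Line 10: ['umbrella'] (min_width=8, slack=14)
Total lines: 10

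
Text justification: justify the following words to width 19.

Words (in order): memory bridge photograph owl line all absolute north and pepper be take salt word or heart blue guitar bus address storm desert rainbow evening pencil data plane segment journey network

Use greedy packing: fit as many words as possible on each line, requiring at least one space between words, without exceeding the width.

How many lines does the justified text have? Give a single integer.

Answer: 11

Derivation:
Line 1: ['memory', 'bridge'] (min_width=13, slack=6)
Line 2: ['photograph', 'owl', 'line'] (min_width=19, slack=0)
Line 3: ['all', 'absolute', 'north'] (min_width=18, slack=1)
Line 4: ['and', 'pepper', 'be', 'take'] (min_width=18, slack=1)
Line 5: ['salt', 'word', 'or', 'heart'] (min_width=18, slack=1)
Line 6: ['blue', 'guitar', 'bus'] (min_width=15, slack=4)
Line 7: ['address', 'storm'] (min_width=13, slack=6)
Line 8: ['desert', 'rainbow'] (min_width=14, slack=5)
Line 9: ['evening', 'pencil', 'data'] (min_width=19, slack=0)
Line 10: ['plane', 'segment'] (min_width=13, slack=6)
Line 11: ['journey', 'network'] (min_width=15, slack=4)
Total lines: 11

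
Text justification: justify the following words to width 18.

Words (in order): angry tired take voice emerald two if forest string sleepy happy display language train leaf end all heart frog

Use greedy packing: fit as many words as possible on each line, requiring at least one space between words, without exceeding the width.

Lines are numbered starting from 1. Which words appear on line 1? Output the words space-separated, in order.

Line 1: ['angry', 'tired', 'take'] (min_width=16, slack=2)
Line 2: ['voice', 'emerald', 'two'] (min_width=17, slack=1)
Line 3: ['if', 'forest', 'string'] (min_width=16, slack=2)
Line 4: ['sleepy', 'happy'] (min_width=12, slack=6)
Line 5: ['display', 'language'] (min_width=16, slack=2)
Line 6: ['train', 'leaf', 'end', 'all'] (min_width=18, slack=0)
Line 7: ['heart', 'frog'] (min_width=10, slack=8)

Answer: angry tired take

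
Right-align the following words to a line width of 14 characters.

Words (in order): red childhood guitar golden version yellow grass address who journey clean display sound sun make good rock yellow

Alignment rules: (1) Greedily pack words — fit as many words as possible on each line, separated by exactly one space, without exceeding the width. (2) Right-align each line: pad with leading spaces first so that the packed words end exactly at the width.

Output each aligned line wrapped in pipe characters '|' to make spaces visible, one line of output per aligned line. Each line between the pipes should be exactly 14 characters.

Answer: | red childhood|
| guitar golden|
|version yellow|
| grass address|
|   who journey|
| clean display|
|sound sun make|
|     good rock|
|        yellow|

Derivation:
Line 1: ['red', 'childhood'] (min_width=13, slack=1)
Line 2: ['guitar', 'golden'] (min_width=13, slack=1)
Line 3: ['version', 'yellow'] (min_width=14, slack=0)
Line 4: ['grass', 'address'] (min_width=13, slack=1)
Line 5: ['who', 'journey'] (min_width=11, slack=3)
Line 6: ['clean', 'display'] (min_width=13, slack=1)
Line 7: ['sound', 'sun', 'make'] (min_width=14, slack=0)
Line 8: ['good', 'rock'] (min_width=9, slack=5)
Line 9: ['yellow'] (min_width=6, slack=8)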